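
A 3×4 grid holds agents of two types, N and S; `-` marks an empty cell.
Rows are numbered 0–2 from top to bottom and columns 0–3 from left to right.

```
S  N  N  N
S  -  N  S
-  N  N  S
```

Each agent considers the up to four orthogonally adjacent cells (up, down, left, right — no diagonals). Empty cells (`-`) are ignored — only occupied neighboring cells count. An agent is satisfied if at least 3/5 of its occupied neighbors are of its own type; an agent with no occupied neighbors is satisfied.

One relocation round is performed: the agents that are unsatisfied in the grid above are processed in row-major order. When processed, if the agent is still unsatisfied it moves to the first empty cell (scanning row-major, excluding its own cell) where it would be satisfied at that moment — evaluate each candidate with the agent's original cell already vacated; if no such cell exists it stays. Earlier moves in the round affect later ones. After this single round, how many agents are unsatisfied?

4

Initially unsatisfied (in order): (0,0), (0,1), (0,3), (1,3), (2,3).
  (0,0): no empty cell satisfies it; stays.
  (0,1) → (1,1).
  (0,3) → (0,1).
  (1,3): no empty cell satisfies it; stays.
  (2,3): no empty cell satisfies it; stays.
Resulting grid:
S N N -
S N N S
- N N S
Unsatisfied now: (0,0), (1,0), (1,3), (2,3).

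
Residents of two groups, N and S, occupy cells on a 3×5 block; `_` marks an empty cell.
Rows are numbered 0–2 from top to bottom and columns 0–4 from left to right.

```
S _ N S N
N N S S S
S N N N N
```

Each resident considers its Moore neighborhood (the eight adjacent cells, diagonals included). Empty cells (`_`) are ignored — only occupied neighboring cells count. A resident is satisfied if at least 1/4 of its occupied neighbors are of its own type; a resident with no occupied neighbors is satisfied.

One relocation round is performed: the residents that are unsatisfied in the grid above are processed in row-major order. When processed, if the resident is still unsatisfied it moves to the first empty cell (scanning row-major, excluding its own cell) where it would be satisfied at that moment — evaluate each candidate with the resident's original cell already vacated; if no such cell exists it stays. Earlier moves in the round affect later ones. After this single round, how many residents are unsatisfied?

2

Initially unsatisfied (in order): (0,0), (0,4), (2,0).
  (0,0) → (0,1).
  (0,4) → (0,0).
  (2,0) → (0,4).
Resulting grid:
N S N S S
N N S S S
_ N N N N
Unsatisfied now: (0,1), (0,2).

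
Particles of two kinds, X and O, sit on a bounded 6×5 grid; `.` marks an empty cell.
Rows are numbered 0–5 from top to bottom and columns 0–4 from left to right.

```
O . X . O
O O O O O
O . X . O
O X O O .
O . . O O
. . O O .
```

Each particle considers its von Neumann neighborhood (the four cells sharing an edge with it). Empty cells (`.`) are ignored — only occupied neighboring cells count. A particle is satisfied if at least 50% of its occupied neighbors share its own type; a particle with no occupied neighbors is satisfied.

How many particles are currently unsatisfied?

4

Row 0: (0,0)O 1/1 satisfied · (0,2)X 0/1 not · (0,4)O 1/1 satisfied
Row 1: (1,0)O 3/3 satisfied · (1,1)O 2/2 satisfied · (1,2)O 2/4 satisfied · (1,3)O 2/2 satisfied · (1,4)O 3/3 satisfied
Row 2: (2,0)O 2/2 satisfied · (2,2)X 0/2 not · (2,4)O 1/1 satisfied
Row 3: (3,0)O 2/3 satisfied · (3,1)X 0/2 not · (3,2)O 1/3 not · (3,3)O 2/2 satisfied
Row 4: (4,0)O 1/1 satisfied · (4,3)O 3/3 satisfied · (4,4)O 1/1 satisfied
Row 5: (5,2)O 1/1 satisfied · (5,3)O 2/2 satisfied
Unsatisfied: (0,2), (2,2), (3,1), (3,2) — 4 in total.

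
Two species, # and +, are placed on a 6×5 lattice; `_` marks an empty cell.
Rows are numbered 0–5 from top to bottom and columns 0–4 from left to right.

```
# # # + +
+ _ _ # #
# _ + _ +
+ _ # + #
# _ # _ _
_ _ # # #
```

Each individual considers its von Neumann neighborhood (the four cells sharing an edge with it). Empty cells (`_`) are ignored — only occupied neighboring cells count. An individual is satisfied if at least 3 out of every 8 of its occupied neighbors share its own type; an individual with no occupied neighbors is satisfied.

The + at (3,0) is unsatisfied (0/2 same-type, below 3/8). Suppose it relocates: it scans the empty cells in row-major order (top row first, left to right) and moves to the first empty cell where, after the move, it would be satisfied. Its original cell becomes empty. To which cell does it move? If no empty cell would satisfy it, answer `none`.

(1,1)

Vacating (3,0). Empty cells in order:
  (1,1): 1/2 same-type → satisfied — stop here.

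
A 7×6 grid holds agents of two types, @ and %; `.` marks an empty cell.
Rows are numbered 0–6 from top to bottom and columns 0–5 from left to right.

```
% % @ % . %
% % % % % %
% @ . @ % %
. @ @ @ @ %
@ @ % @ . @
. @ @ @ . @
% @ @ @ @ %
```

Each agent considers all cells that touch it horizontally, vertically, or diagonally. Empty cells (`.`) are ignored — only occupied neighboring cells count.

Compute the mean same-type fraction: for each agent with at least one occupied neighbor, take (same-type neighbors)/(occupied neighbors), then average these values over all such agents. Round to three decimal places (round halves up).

0.668

Row 0: (0,0)% 3/3 · (0,1)% 4/5 · (0,2)@ 0/5 · (0,3)% 3/4 · (0,5)% 2/2
Row 1: (1,0)% 4/5 · (1,1)% 5/7 · (1,2)% 4/7 · (1,3)% 4/6 · (1,4)% 6/7 · (1,5)% 4/4
Row 2: (2,0)% 2/4 · (2,1)@ 2/6 · (2,3)@ 3/7 · (2,4)% 5/8 · (2,5)% 4/5
Row 3: (3,1)@ 4/6 · (3,2)@ 6/7 · (3,3)@ 4/6 · (3,4)@ 4/7 · (3,5)% 2/4
Row 4: (4,0)@ 3/3 · (4,1)@ 5/6 · (4,2)% 0/8 · (4,3)@ 5/6 · (4,5)@ 2/3
Row 5: (5,1)@ 5/7 · (5,2)@ 7/8 · (5,3)@ 5/6 · (5,5)@ 2/3
Row 6: (6,0)% 0/2 · (6,1)@ 3/4 · (6,2)@ 5/5 · (6,3)@ 4/4 · (6,4)@ 3/4 · (6,5)% 0/2
Sum over 36 agents: 3/3 + 4/5 + 0/5 + 3/4 + 2/2 + 4/5 + 5/7 + 4/7 + 4/6 + 6/7 + 4/4 + 2/4 + 2/6 + 3/7 + 5/8 + 4/5 + 4/6 + 6/7 + 4/6 + 4/7 + 2/4 + 3/3 + 5/6 + 0/8 + 5/6 + 2/3 + 5/7 + 7/8 + 5/6 + 2/3 + 0/2 + 3/4 + 5/5 + 4/4 + 3/4 + 0/2 = 10093/420; mean = 10093/420 ÷ 36 = 10093/15120 = 0.667526… → 0.668.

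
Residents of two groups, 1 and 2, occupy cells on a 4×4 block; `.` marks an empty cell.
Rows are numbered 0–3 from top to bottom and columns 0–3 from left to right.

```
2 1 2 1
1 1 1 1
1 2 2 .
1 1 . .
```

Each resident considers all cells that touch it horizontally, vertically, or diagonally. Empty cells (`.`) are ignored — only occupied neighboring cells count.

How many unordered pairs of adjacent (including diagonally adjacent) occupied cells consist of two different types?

18

Scan each occupied cell's neighbors to the right and below (and the two forward diagonals) so each pair is counted once.
Row 0: 2(0,0)–1(0,1)≠ 2(0,0)–1(1,0)≠ 2(0,0)–1(1,1)≠ 1(0,1)–2(0,2)≠ 1(0,1)–1(1,1)= 1(0,1)–1(1,2)= 1(0,1)–1(1,0)= 2(0,2)–1(0,3)≠ 2(0,2)–1(1,2)≠ 2(0,2)–1(1,3)≠ 2(0,2)–1(1,1)≠ 1(0,3)–1(1,3)= 1(0,3)–1(1,2)=  → 8/13 unlike.
Row 1: 1(1,0)–1(1,1)= 1(1,0)–1(2,0)= 1(1,0)–2(2,1)≠ 1(1,1)–1(1,2)= 1(1,1)–2(2,1)≠ 1(1,1)–2(2,2)≠ 1(1,1)–1(2,0)= 1(1,2)–1(1,3)= 1(1,2)–2(2,2)≠ 1(1,2)–2(2,1)≠ 1(1,3)–2(2,2)≠  → 6/11 unlike.
Row 2: 1(2,0)–2(2,1)≠ 1(2,0)–1(3,0)= 1(2,0)–1(3,1)= 2(2,1)–2(2,2)= 2(2,1)–1(3,1)≠ 2(2,1)–1(3,0)≠ 2(2,2)–1(3,1)≠  → 4/7 unlike.
Row 3: 1(3,0)–1(3,1)=  → 0/1 unlike.
Total adjacent occupied pairs: 32; unlike-type pairs: 18.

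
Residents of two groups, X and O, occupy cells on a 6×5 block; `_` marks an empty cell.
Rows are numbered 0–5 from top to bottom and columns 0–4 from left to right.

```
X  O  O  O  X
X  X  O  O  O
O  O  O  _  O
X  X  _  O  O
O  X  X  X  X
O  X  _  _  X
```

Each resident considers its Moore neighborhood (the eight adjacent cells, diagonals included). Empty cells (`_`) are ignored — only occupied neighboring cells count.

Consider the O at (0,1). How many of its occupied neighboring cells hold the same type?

Occupied neighbors of (0,1): (0,0)=X, (0,2)=O, (1,0)=X, (1,1)=X, (1,2)=O.
Same type (O): 2 of 5.

2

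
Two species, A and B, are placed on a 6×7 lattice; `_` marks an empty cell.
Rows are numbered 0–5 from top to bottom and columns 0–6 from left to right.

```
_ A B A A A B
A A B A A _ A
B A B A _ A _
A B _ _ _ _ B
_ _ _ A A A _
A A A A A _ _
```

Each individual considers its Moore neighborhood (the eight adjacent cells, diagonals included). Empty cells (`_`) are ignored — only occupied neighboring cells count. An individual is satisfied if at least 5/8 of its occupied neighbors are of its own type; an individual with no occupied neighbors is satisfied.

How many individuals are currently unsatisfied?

14

(0,1)A 2/4 ✗
(0,2)B 1/5 ✗
(0,3)A 3/5 ✗
(0,4)A 4/4 ✓
(0,5)A 3/4 ✓
(0,6)B 0/2 ✗
(1,0)A 3/4 ✓
(1,1)A 3/7 ✗
(1,2)B 2/8 ✗
(1,3)A 4/7 ✗
(1,4)A 6/6 ✓
(1,6)A 2/3 ✓
(2,0)B 1/5 ✗
(2,1)A 3/7 ✗
(2,2)B 2/6 ✗
(2,3)A 2/4 ✗
(2,5)A 2/3 ✓
(3,0)A 1/3 ✗
(3,1)B 2/4 ✗
(3,6)B 0/2 ✗
(4,3)A 4/4 ✓
(4,4)A 4/4 ✓
(4,5)A 2/3 ✓
(5,0)A 1/1 ✓
(5,1)A 2/2 ✓
(5,2)A 3/3 ✓
(5,3)A 4/4 ✓
(5,4)A 4/4 ✓
Unsatisfied: (0,1), (0,2), (0,3), (0,6), (1,1), (1,2), (1,3), (2,0), (2,1), (2,2), (2,3), (3,0), (3,1), (3,6) — 14 in total.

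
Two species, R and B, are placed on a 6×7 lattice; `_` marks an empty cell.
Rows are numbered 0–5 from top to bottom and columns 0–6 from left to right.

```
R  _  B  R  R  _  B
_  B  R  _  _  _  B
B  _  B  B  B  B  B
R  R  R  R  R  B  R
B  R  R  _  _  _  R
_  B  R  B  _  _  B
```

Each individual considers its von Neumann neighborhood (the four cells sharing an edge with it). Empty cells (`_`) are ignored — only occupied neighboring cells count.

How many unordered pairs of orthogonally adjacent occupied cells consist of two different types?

Scan each occupied cell's neighbors to the right and below so each pair is counted once.
From row 0: 2 unlike of 4 pairs (running 2/4).
From row 1: 2 unlike of 3 pairs (running 4/7).
From row 2: 5 unlike of 10 pairs (running 9/17).
From row 3: 3 unlike of 10 pairs (running 12/27).
From row 4: 3 unlike of 5 pairs (running 15/32).
From row 5: 2 unlike of 2 pairs (running 17/34).
Total adjacent occupied pairs: 34; unlike-type pairs: 17.

17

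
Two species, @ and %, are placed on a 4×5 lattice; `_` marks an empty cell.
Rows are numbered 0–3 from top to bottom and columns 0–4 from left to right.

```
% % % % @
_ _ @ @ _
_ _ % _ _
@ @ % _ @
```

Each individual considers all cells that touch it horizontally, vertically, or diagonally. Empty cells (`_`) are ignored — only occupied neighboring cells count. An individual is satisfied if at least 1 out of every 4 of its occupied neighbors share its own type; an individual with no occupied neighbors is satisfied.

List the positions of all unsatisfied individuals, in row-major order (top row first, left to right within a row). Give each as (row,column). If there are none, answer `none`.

(0,0)% 1/1 ✓
(0,1)% 2/3 ✓
(0,2)% 2/4 ✓
(0,3)% 1/4 ✓
(0,4)@ 1/2 ✓
(1,2)@ 1/5 ✗
(1,3)@ 2/5 ✓
(2,2)% 1/4 ✓
(3,0)@ 1/1 ✓
(3,1)@ 1/3 ✓
(3,2)% 1/2 ✓
(3,4)@ 0/0 ✓

(1,2)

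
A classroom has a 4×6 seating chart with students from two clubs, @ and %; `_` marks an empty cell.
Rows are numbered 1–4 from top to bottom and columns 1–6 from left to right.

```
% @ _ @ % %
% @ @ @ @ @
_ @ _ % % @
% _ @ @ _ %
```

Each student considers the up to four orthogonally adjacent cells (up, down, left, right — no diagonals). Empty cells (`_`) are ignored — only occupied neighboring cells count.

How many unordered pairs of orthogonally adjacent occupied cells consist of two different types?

10

Scan each occupied cell's neighbors to the right and below so each pair is counted once.
From row 1: 4 unlike of 8 pairs (running 4/8).
From row 2: 3 unlike of 9 pairs (running 7/17).
From row 3: 3 unlike of 4 pairs (running 10/21).
From row 4: 0 unlike of 1 pairs (running 10/22).
Total adjacent occupied pairs: 22; unlike-type pairs: 10.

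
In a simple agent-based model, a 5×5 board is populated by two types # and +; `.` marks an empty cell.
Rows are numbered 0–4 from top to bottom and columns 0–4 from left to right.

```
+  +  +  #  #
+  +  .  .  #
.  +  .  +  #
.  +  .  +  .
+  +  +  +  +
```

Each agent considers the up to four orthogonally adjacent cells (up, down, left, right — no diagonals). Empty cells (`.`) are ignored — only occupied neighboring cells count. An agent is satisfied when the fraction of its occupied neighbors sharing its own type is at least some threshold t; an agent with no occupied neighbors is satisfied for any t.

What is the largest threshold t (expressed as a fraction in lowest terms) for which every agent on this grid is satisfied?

Row 0: (0,0)+ 2/2 · (0,1)+ 3/3 · (0,2)+ 1/2 · (0,3)# 1/2 · (0,4)# 2/2
Row 1: (1,0)+ 2/2 · (1,1)+ 3/3 · (1,4)# 2/2
Row 2: (2,1)+ 2/2 · (2,3)+ 1/2 · (2,4)# 1/2
Row 3: (3,1)+ 2/2 · (3,3)+ 2/2
Row 4: (4,0)+ 1/1 · (4,1)+ 3/3 · (4,2)+ 2/2 · (4,3)+ 3/3 · (4,4)+ 1/1
The smallest same-type fraction is 1/2 at (0,2), which reduces to 1/2. Any threshold above that leaves this agent unsatisfied.

1/2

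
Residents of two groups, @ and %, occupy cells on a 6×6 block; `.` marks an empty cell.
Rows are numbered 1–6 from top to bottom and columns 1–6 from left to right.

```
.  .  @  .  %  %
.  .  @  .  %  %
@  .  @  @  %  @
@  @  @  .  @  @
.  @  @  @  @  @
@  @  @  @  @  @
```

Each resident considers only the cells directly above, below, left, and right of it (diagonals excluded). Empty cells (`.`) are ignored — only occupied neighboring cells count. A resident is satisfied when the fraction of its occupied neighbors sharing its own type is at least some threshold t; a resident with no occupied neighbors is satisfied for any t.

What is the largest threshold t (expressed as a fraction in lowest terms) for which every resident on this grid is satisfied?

1/4

(1,3)@ 1/1
(1,5)% 2/2
(1,6)% 2/2
(2,3)@ 2/2
(2,5)% 3/3
(2,6)% 2/3
(3,1)@ 1/1
(3,3)@ 3/3
(3,4)@ 1/2
(3,5)% 1/4
(3,6)@ 1/3
(4,1)@ 2/2
(4,2)@ 3/3
(4,3)@ 3/3
(4,5)@ 2/3
(4,6)@ 3/3
(5,2)@ 3/3
(5,3)@ 4/4
(5,4)@ 3/3
(5,5)@ 4/4
(5,6)@ 3/3
(6,1)@ 1/1
(6,2)@ 3/3
(6,3)@ 3/3
(6,4)@ 3/3
(6,5)@ 3/3
(6,6)@ 2/2
The smallest same-type fraction is 1/4 at (3,5), which reduces to 1/4. Any threshold above that leaves this resident unsatisfied.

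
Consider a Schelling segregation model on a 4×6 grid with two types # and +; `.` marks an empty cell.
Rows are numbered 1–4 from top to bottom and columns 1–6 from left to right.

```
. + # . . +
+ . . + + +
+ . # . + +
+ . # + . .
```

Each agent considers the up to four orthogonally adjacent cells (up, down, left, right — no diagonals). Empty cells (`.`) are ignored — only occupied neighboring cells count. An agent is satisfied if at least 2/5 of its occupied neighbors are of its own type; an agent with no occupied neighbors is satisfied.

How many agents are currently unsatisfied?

3

(1,2)+ 0/1 not
(1,3)# 0/1 not
(1,6)+ 1/1 satisfied
(2,1)+ 1/1 satisfied
(2,4)+ 1/1 satisfied
(2,5)+ 3/3 satisfied
(2,6)+ 3/3 satisfied
(3,1)+ 2/2 satisfied
(3,3)# 1/1 satisfied
(3,5)+ 2/2 satisfied
(3,6)+ 2/2 satisfied
(4,1)+ 1/1 satisfied
(4,3)# 1/2 satisfied
(4,4)+ 0/1 not
Unsatisfied: (1,2), (1,3), (4,4) — 3 in total.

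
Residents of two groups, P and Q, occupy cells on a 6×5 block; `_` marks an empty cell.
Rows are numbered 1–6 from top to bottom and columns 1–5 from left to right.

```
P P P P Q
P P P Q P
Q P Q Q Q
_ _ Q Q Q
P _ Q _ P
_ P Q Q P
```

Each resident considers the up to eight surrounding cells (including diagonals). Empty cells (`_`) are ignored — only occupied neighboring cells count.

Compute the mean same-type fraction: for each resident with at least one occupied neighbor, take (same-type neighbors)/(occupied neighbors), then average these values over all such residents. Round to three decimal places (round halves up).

0.627

(1,1)P 3/3
(1,2)P 5/5
(1,3)P 4/5
(1,4)P 3/5
(1,5)Q 1/3
(2,1)P 4/5
(2,2)P 6/8
(2,3)P 5/8
(2,4)Q 4/8
(2,5)P 1/5
(3,1)Q 0/3
(3,2)P 3/6
(3,3)Q 4/7
(3,4)Q 6/8
(3,5)Q 4/5
(4,3)Q 4/5
(4,4)Q 6/7
(4,5)Q 3/4
(5,1)P 1/1
(5,3)Q 4/5
(5,5)P 1/4
(6,2)P 1/3
(6,3)Q 2/3
(6,4)Q 2/4
(6,5)P 1/2
Sum over 25 residents: 3/3 + 5/5 + 4/5 + 3/5 + 1/3 + 4/5 + 6/8 + 5/8 + 4/8 + 1/5 + 0/3 + 3/6 + 4/7 + 6/8 + 4/5 + 4/5 + 6/7 + 3/4 + 1/1 + 4/5 + 1/4 + 1/3 + 2/3 + 2/4 + 1/2 = 13177/840; mean = 13177/840 ÷ 25 = 13177/21000 = 0.627476… → 0.627.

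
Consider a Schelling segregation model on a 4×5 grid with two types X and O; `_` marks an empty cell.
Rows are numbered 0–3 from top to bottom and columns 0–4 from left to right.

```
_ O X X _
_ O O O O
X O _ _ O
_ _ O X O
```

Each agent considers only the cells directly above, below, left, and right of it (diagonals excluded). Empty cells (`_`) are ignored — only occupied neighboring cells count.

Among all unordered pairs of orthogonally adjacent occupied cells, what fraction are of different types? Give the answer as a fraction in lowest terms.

Scan each occupied cell's neighbors to the right and below so each pair is counted once.
Row 0: O(0,1)–X(0,2)≠ O(0,1)–O(1,1)= X(0,2)–X(0,3)= X(0,2)–O(1,2)≠ X(0,3)–O(1,3)≠  → 3/5 unlike.
Row 1: O(1,1)–O(1,2)= O(1,1)–O(2,1)= O(1,2)–O(1,3)= O(1,3)–O(1,4)= O(1,4)–O(2,4)=  → 0/5 unlike.
Row 2: X(2,0)–O(2,1)≠ O(2,4)–O(3,4)=  → 1/2 unlike.
Row 3: O(3,2)–X(3,3)≠ X(3,3)–O(3,4)≠  → 2/2 unlike.
Total adjacent occupied pairs: 14; unlike-type pairs: 6.
6/14 reduces to 3/7.

3/7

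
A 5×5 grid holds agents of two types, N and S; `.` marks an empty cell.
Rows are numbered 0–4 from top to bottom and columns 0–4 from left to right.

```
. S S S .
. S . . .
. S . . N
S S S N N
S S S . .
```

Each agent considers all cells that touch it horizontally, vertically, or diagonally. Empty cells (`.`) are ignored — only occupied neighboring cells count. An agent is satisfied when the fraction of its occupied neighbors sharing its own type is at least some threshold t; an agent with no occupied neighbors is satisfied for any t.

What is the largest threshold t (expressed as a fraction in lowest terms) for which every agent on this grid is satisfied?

1/2

Row 0: (0,1)S 2/2 · (0,2)S 3/3 · (0,3)S 1/1
Row 1: (1,1)S 3/3
Row 2: (2,1)S 4/4 · (2,4)N 2/2
Row 3: (3,0)S 4/4 · (3,1)S 6/6 · (3,2)S 4/5 · (3,3)N 2/4 · (3,4)N 2/2
Row 4: (4,0)S 3/3 · (4,1)S 5/5 · (4,2)S 3/4
The smallest same-type fraction is 2/4 at (3,3), which reduces to 1/2. Any threshold above that leaves this agent unsatisfied.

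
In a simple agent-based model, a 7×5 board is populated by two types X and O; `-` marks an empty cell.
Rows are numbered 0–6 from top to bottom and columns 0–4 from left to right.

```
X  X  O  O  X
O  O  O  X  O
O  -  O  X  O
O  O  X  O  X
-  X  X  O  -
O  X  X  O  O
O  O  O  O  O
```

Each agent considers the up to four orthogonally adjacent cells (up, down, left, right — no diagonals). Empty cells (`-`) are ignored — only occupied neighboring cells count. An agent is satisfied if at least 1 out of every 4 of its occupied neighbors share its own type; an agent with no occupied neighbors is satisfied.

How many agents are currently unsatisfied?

2

(0,0)X 1/2 ✓
(0,1)X 1/3 ✓
(0,2)O 2/3 ✓
(0,3)O 1/3 ✓
(0,4)X 0/2 ✗
(1,0)O 2/3 ✓
(1,1)O 2/3 ✓
(1,2)O 3/4 ✓
(1,3)X 1/4 ✓
(1,4)O 1/3 ✓
(2,0)O 2/2 ✓
(2,2)O 1/3 ✓
(2,3)X 1/4 ✓
(2,4)O 1/3 ✓
(3,0)O 2/2 ✓
(3,1)O 1/3 ✓
(3,2)X 1/4 ✓
(3,3)O 1/4 ✓
(3,4)X 0/2 ✗
(4,1)X 2/3 ✓
(4,2)X 3/4 ✓
(4,3)O 2/3 ✓
(5,0)O 1/2 ✓
(5,1)X 2/4 ✓
(5,2)X 2/4 ✓
(5,3)O 3/4 ✓
(5,4)O 2/2 ✓
(6,0)O 2/2 ✓
(6,1)O 2/3 ✓
(6,2)O 2/3 ✓
(6,3)O 3/3 ✓
(6,4)O 2/2 ✓
Unsatisfied: (0,4), (3,4) — 2 in total.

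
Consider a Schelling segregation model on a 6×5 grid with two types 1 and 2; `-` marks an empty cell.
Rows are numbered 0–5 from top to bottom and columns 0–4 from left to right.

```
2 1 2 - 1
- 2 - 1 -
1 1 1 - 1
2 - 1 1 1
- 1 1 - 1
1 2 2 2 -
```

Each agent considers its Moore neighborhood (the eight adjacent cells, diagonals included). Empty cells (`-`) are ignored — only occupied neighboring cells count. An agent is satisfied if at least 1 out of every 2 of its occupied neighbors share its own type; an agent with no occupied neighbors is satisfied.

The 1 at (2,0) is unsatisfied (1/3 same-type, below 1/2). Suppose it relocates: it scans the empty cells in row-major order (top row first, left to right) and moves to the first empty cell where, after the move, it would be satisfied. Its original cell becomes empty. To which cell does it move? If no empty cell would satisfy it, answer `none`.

Vacating (2,0). Empty cells in order:
  (0,3): 2/3 same-type → satisfied — stop here.

(0,3)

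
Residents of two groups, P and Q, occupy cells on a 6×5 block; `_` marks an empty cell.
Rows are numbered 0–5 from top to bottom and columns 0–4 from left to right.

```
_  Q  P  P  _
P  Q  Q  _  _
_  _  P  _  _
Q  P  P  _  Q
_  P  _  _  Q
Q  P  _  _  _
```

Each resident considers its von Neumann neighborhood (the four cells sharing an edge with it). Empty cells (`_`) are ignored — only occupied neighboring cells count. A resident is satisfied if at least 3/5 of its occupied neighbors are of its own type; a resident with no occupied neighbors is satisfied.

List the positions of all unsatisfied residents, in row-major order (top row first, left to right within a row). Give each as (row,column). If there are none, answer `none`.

Row 0: (0,1)Q 1/2 not · (0,2)P 1/3 not · (0,3)P 1/1 satisfied
Row 1: (1,0)P 0/1 not · (1,1)Q 2/3 satisfied · (1,2)Q 1/3 not
Row 2: (2,2)P 1/2 not
Row 3: (3,0)Q 0/1 not · (3,1)P 2/3 satisfied · (3,2)P 2/2 satisfied · (3,4)Q 1/1 satisfied
Row 4: (4,1)P 2/2 satisfied · (4,4)Q 1/1 satisfied
Row 5: (5,0)Q 0/1 not · (5,1)P 1/2 not

(0,1), (0,2), (1,0), (1,2), (2,2), (3,0), (5,0), (5,1)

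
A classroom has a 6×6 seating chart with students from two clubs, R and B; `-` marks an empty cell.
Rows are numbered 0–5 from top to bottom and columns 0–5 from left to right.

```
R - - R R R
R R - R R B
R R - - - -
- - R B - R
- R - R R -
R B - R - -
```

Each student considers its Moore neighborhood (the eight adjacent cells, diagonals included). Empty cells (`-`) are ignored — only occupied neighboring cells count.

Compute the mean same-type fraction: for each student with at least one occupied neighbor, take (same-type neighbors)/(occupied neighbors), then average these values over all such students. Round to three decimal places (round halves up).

0.734

Row 0: (0,0)R 2/2 · (0,3)R 3/3 · (0,4)R 4/5 · (0,5)R 2/3
Row 1: (1,0)R 4/4 · (1,1)R 4/4 · (1,3)R 3/3 · (1,4)R 4/5 · (1,5)B 0/3
Row 2: (2,0)R 3/3 · (2,1)R 4/4
Row 3: (3,2)R 3/4 · (3,3)B 0/3 · (3,5)R 1/1
Row 4: (4,1)R 2/3 · (4,3)R 3/4 · (4,4)R 3/4
Row 5: (5,0)R 1/2 · (5,1)B 0/2 · (5,3)R 2/2
Sum over 20 students: 2/2 + 3/3 + 4/5 + 2/3 + 4/4 + 4/4 + 3/3 + 4/5 + 0/3 + 3/3 + 4/4 + 3/4 + 0/3 + 1/1 + 2/3 + 3/4 + 3/4 + 1/2 + 0/2 + 2/2 = 881/60; mean = 881/60 ÷ 20 = 881/1200 = 0.734166… → 0.734.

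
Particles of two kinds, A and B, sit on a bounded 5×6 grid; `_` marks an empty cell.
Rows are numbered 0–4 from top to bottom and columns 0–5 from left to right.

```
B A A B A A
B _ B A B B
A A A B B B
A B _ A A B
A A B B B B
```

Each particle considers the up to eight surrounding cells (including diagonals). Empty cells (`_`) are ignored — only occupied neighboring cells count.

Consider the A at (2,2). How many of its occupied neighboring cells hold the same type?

3

Occupied neighbors of (2,2): (1,2)=B, (1,3)=A, (2,1)=A, (2,3)=B, (3,1)=B, (3,3)=A.
Same type (A): 3 of 6.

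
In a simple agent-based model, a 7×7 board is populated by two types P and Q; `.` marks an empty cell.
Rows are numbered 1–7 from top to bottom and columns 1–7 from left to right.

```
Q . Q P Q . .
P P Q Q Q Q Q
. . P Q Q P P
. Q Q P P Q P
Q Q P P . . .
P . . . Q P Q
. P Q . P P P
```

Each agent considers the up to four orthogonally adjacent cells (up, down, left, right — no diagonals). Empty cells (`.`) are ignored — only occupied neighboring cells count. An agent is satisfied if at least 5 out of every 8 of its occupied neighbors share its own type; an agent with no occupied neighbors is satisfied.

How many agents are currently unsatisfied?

27

Row 1: (1,1)Q 0/1 ✗ · (1,3)Q 1/2 ✗ · (1,4)P 0/3 ✗ · (1,5)Q 1/2 ✗
Row 2: (2,1)P 1/2 ✗ · (2,2)P 1/2 ✗ · (2,3)Q 2/4 ✗ · (2,4)Q 3/4 ✓ · (2,5)Q 4/4 ✓ · (2,6)Q 2/3 ✓ · (2,7)Q 1/2 ✗
Row 3: (3,3)P 0/3 ✗ · (3,4)Q 2/4 ✗ · (3,5)Q 2/4 ✗ · (3,6)P 1/4 ✗ · (3,7)P 2/3 ✓
Row 4: (4,2)Q 2/2 ✓ · (4,3)Q 1/4 ✗ · (4,4)P 2/4 ✗ · (4,5)P 1/3 ✗ · (4,6)Q 0/3 ✗ · (4,7)P 1/2 ✗
Row 5: (5,1)Q 1/2 ✗ · (5,2)Q 2/3 ✓ · (5,3)P 1/3 ✗ · (5,4)P 2/2 ✓
Row 6: (6,1)P 0/1 ✗ · (6,5)Q 0/2 ✗ · (6,6)P 1/3 ✗ · (6,7)Q 0/2 ✗
Row 7: (7,2)P 0/1 ✗ · (7,3)Q 0/1 ✗ · (7,5)P 1/2 ✗ · (7,6)P 3/3 ✓ · (7,7)P 1/2 ✗
Unsatisfied: (1,1), (1,3), (1,4), (1,5), (2,1), (2,2), (2,3), (2,7), (3,3), (3,4), (3,5), (3,6), (4,3), (4,4), (4,5), (4,6), (4,7), (5,1), (5,3), (6,1), (6,5), (6,6), (6,7), (7,2), (7,3), (7,5), (7,7) — 27 in total.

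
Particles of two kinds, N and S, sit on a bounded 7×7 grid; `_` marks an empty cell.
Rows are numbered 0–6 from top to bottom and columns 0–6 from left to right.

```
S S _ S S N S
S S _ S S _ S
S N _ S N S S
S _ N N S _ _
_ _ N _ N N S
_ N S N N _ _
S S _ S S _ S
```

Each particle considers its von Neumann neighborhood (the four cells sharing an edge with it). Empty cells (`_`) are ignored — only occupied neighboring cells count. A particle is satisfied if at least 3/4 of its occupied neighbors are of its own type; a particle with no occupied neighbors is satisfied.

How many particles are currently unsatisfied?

23

(0,0)S 2/2 ✓
(0,1)S 2/2 ✓
(0,3)S 2/2 ✓
(0,4)S 2/3 ✗
(0,5)N 0/2 ✗
(0,6)S 1/2 ✗
(1,0)S 3/3 ✓
(1,1)S 2/3 ✗
(1,3)S 3/3 ✓
(1,4)S 2/3 ✗
(1,6)S 2/2 ✓
(2,0)S 2/3 ✗
(2,1)N 0/2 ✗
(2,3)S 1/3 ✗
(2,4)N 0/4 ✗
(2,5)S 1/2 ✗
(2,6)S 2/2 ✓
(3,0)S 1/1 ✓
(3,2)N 2/2 ✓
(3,3)N 1/3 ✗
(3,4)S 0/3 ✗
(4,2)N 1/2 ✗
(4,4)N 2/3 ✗
(4,5)N 1/2 ✗
(4,6)S 0/1 ✗
(5,1)N 0/2 ✗
(5,2)S 0/3 ✗
(5,3)N 1/3 ✗
(5,4)N 2/3 ✗
(6,0)S 1/1 ✓
(6,1)S 1/2 ✗
(6,3)S 1/2 ✗
(6,4)S 1/2 ✗
(6,6)S 0/0 ✓
Unsatisfied: (0,4), (0,5), (0,6), (1,1), (1,4), (2,0), (2,1), (2,3), (2,4), (2,5), (3,3), (3,4), (4,2), (4,4), (4,5), (4,6), (5,1), (5,2), (5,3), (5,4), (6,1), (6,3), (6,4) — 23 in total.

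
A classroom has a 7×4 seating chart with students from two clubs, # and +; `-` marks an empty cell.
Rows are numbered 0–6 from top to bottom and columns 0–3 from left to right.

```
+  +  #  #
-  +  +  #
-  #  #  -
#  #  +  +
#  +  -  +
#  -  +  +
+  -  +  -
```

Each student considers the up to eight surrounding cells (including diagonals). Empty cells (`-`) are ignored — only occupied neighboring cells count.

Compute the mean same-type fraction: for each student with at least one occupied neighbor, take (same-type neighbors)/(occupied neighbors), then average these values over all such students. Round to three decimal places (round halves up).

0.632

(0,0)+ 2/2
(0,1)+ 3/4
(0,2)# 2/5
(0,3)# 2/3
(1,1)+ 3/6
(1,2)+ 2/7
(1,3)# 3/4
(2,1)# 3/6
(2,2)# 3/7
(3,0)# 3/4
(3,1)# 4/6
(3,2)+ 3/6
(3,3)+ 2/3
(4,0)# 3/4
(4,1)+ 2/6
(4,3)+ 4/4
(5,0)# 1/3
(5,2)+ 4/4
(5,3)+ 3/3
(6,0)+ 0/1
(6,2)+ 2/2
Sum over 21 students: 2/2 + 3/4 + 2/5 + 2/3 + 3/6 + 2/7 + 3/4 + 3/6 + 3/7 + 3/4 + 4/6 + 3/6 + 2/3 + 3/4 + 2/6 + 4/4 + 1/3 + 4/4 + 3/3 + 0/1 + 2/2 = 2789/210; mean = 2789/210 ÷ 21 = 2789/4410 = 0.632426… → 0.632.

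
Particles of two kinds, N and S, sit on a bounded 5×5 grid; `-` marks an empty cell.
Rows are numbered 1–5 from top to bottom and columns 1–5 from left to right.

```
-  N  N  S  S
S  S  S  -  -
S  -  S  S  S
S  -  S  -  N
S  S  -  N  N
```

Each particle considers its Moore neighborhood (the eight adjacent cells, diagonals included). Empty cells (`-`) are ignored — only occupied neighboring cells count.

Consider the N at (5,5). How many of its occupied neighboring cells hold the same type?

2

Occupied neighbors of (5,5): (4,5)=N, (5,4)=N.
Same type (N): 2 of 2.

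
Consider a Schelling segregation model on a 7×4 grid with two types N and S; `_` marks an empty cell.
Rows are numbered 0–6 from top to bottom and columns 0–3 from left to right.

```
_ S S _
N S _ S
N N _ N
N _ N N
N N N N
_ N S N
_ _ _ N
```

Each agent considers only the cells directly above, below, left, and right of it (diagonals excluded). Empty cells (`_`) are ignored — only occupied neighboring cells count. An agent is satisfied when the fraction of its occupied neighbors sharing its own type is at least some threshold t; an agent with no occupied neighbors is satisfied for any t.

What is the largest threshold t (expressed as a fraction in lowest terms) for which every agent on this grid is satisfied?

Row 0: (0,1)S 2/2 · (0,2)S 1/1
Row 1: (1,0)N 1/2 · (1,1)S 1/3 · (1,3)S 0/1
Row 2: (2,0)N 3/3 · (2,1)N 1/2 · (2,3)N 1/2
Row 3: (3,0)N 2/2 · (3,2)N 2/2 · (3,3)N 3/3
Row 4: (4,0)N 2/2 · (4,1)N 3/3 · (4,2)N 3/4 · (4,3)N 3/3
Row 5: (5,1)N 1/2 · (5,2)S 0/3 · (5,3)N 2/3
Row 6: (6,3)N 1/1
The smallest same-type fraction is 0/1 at (1,3), which reduces to 0/1. Any threshold above that leaves this agent unsatisfied.

0/1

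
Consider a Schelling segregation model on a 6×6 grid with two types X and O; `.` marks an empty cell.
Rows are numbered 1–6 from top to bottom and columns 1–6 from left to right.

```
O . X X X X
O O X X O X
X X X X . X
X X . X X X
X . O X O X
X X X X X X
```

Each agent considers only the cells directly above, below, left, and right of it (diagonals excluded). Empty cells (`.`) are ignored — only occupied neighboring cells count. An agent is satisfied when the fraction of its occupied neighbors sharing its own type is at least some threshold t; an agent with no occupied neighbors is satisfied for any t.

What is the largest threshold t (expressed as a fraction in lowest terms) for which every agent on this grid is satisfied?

Row 1: (1,1)O 1/1 · (1,3)X 2/2 · (1,4)X 3/3 · (1,5)X 2/3 · (1,6)X 2/2
Row 2: (2,1)O 2/3 · (2,2)O 1/3 · (2,3)X 3/4 · (2,4)X 3/4 · (2,5)O 0/3 · (2,6)X 2/3
Row 3: (3,1)X 2/3 · (3,2)X 3/4 · (3,3)X 3/3 · (3,4)X 3/3 · (3,6)X 2/2
Row 4: (4,1)X 3/3 · (4,2)X 2/2 · (4,4)X 3/3 · (4,5)X 2/3 · (4,6)X 3/3
Row 5: (5,1)X 2/2 · (5,3)O 0/2 · (5,4)X 2/4 · (5,5)O 0/4 · (5,6)X 2/3
Row 6: (6,1)X 2/2 · (6,2)X 2/2 · (6,3)X 2/3 · (6,4)X 3/3 · (6,5)X 2/3 · (6,6)X 2/2
The smallest same-type fraction is 0/3 at (2,5), which reduces to 0/1. Any threshold above that leaves this agent unsatisfied.

0/1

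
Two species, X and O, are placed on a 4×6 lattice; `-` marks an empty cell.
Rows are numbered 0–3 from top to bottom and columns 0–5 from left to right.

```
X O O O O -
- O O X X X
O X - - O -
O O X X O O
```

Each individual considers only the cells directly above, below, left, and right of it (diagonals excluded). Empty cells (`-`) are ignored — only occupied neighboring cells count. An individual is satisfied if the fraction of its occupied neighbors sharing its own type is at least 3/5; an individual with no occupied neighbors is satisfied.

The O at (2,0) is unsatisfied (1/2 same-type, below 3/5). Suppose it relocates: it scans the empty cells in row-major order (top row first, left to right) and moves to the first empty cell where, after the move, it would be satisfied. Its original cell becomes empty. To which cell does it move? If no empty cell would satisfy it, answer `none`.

(2,5)

Vacating (2,0). Empty cells in order:
  (0,5): 1/2 same-type → still unsatisfied.
  (1,0): 1/2 same-type → still unsatisfied.
  (2,2): 1/3 same-type → still unsatisfied.
  (2,3): 1/3 same-type → still unsatisfied.
  (2,5): 2/3 same-type → satisfied — stop here.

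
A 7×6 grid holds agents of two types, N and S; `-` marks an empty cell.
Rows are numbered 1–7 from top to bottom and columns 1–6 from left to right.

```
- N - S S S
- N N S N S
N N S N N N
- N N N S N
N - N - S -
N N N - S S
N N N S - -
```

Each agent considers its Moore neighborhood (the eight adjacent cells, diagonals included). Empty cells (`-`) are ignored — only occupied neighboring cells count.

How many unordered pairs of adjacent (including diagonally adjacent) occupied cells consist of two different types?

Scan each occupied cell's neighbors to the right and below (and the two forward diagonals) so each pair is counted once.
From row 1: 4 unlike of 12 pairs (running 4/12).
From row 2: 9 unlike of 18 pairs (running 13/30).
From row 3: 8 unlike of 19 pairs (running 21/49).
From row 4: 4 unlike of 11 pairs (running 25/60).
From row 5: 0 unlike of 6 pairs (running 25/66).
From row 6: 1 unlike of 12 pairs (running 26/78).
From row 7: 1 unlike of 3 pairs (running 27/81).
Total adjacent occupied pairs: 81; unlike-type pairs: 27.

27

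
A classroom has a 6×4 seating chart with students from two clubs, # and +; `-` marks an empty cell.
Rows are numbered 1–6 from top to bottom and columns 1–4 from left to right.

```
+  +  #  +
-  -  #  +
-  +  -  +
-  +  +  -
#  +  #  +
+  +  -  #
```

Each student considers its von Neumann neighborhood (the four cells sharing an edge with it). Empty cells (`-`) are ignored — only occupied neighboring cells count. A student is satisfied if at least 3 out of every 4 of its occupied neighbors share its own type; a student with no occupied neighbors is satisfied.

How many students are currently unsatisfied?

Row 1: (1,1)+ 1/1 satisfied · (1,2)+ 1/2 not · (1,3)# 1/3 not · (1,4)+ 1/2 not
Row 2: (2,3)# 1/2 not · (2,4)+ 2/3 not
Row 3: (3,2)+ 1/1 satisfied · (3,4)+ 1/1 satisfied
Row 4: (4,2)+ 3/3 satisfied · (4,3)+ 1/2 not
Row 5: (5,1)# 0/2 not · (5,2)+ 2/4 not · (5,3)# 0/3 not · (5,4)+ 0/2 not
Row 6: (6,1)+ 1/2 not · (6,2)+ 2/2 satisfied · (6,4)# 0/1 not
Unsatisfied: (1,2), (1,3), (1,4), (2,3), (2,4), (4,3), (5,1), (5,2), (5,3), (5,4), (6,1), (6,4) — 12 in total.

12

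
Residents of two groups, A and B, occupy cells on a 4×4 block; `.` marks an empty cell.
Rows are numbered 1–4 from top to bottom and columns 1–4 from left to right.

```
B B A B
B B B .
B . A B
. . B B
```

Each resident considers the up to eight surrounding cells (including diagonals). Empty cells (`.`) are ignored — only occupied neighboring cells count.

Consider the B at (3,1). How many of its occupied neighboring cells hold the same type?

2

Occupied neighbors of (3,1): (2,1)=B, (2,2)=B.
Same type (B): 2 of 2.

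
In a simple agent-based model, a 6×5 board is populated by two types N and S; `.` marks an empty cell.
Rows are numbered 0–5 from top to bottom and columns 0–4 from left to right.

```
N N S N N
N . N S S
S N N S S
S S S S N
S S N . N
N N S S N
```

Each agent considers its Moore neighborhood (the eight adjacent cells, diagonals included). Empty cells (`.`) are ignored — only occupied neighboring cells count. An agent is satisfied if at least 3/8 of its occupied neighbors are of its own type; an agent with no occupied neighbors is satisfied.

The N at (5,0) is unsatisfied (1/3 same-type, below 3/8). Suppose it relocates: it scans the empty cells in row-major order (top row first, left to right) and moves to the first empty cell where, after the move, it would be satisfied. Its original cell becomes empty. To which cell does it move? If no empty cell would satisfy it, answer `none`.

(1,1)

Vacating (5,0). Empty cells in order:
  (1,1): 6/8 same-type → satisfied — stop here.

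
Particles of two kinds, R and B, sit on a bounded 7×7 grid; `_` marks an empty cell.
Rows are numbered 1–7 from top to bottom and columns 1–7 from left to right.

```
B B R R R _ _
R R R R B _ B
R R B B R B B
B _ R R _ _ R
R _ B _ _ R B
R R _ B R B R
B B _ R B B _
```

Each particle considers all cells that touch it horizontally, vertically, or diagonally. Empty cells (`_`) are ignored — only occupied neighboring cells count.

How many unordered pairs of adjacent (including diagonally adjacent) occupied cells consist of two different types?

Scan each occupied cell's neighbors to the right and below (and the two forward diagonals) so each pair is counted once.
Row 1: B(1,1)–B(1,2)= B(1,1)–R(2,1)≠ B(1,1)–R(2,2)≠ B(1,2)–R(1,3)≠ B(1,2)–R(2,2)≠ B(1,2)–R(2,3)≠ B(1,2)–R(2,1)≠ R(1,3)–R(1,4)= R(1,3)–R(2,3)= R(1,3)–R(2,4)= R(1,3)–R(2,2)= R(1,4)–R(1,5)= R(1,4)–R(2,4)= R(1,4)–B(2,5)≠ R(1,4)–R(2,3)= R(1,5)–B(2,5)≠ R(1,5)–R(2,4)=  → 8/17 unlike.
Row 2: R(2,1)–R(2,2)= R(2,1)–R(3,1)= R(2,1)–R(3,2)= R(2,2)–R(2,3)= R(2,2)–R(3,2)= R(2,2)–B(3,3)≠ R(2,2)–R(3,1)= R(2,3)–R(2,4)= R(2,3)–B(3,3)≠ R(2,3)–B(3,4)≠ R(2,3)–R(3,2)= R(2,4)–B(2,5)≠ R(2,4)–B(3,4)≠ R(2,4)–R(3,5)= R(2,4)–B(3,3)≠ B(2,5)–R(3,5)≠ B(2,5)–B(3,6)= B(2,5)–B(3,4)= B(2,7)–B(3,7)= B(2,7)–B(3,6)=  → 7/20 unlike.
Row 3: R(3,1)–R(3,2)= R(3,1)–B(4,1)≠ R(3,2)–B(3,3)≠ R(3,2)–R(4,3)= R(3,2)–B(4,1)≠ B(3,3)–B(3,4)= B(3,3)–R(4,3)≠ B(3,3)–R(4,4)≠ B(3,4)–R(3,5)≠ B(3,4)–R(4,4)≠ B(3,4)–R(4,3)≠ R(3,5)–B(3,6)≠ R(3,5)–R(4,4)= B(3,6)–B(3,7)= B(3,6)–R(4,7)≠ B(3,7)–R(4,7)≠  → 11/16 unlike.
Row 4: B(4,1)–R(5,1)≠ R(4,3)–R(4,4)= R(4,3)–B(5,3)≠ R(4,4)–B(5,3)≠ R(4,7)–B(5,7)≠ R(4,7)–R(5,6)=  → 4/6 unlike.
Row 5: R(5,1)–R(6,1)= R(5,1)–R(6,2)= B(5,3)–B(6,4)= B(5,3)–R(6,2)≠ R(5,6)–B(5,7)≠ R(5,6)–B(6,6)≠ R(5,6)–R(6,7)= R(5,6)–R(6,5)= B(5,7)–R(6,7)≠ B(5,7)–B(6,6)=  → 4/10 unlike.
Row 6: R(6,1)–R(6,2)= R(6,1)–B(7,1)≠ R(6,1)–B(7,2)≠ R(6,2)–B(7,2)≠ R(6,2)–B(7,1)≠ B(6,4)–R(6,5)≠ B(6,4)–R(7,4)≠ B(6,4)–B(7,5)= R(6,5)–B(6,6)≠ R(6,5)–B(7,5)≠ R(6,5)–B(7,6)≠ R(6,5)–R(7,4)= B(6,6)–R(6,7)≠ B(6,6)–B(7,6)= B(6,6)–B(7,5)= R(6,7)–B(7,6)≠  → 11/16 unlike.
Row 7: B(7,1)–B(7,2)= R(7,4)–B(7,5)≠ B(7,5)–B(7,6)=  → 1/3 unlike.
Total adjacent occupied pairs: 88; unlike-type pairs: 46.

46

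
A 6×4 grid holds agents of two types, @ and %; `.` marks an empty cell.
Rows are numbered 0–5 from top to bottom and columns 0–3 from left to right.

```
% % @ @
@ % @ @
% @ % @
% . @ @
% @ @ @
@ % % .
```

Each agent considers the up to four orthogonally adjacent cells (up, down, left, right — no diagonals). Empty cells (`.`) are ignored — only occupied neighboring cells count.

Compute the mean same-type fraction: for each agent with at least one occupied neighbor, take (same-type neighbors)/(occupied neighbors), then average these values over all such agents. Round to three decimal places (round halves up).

0.523

Row 0: (0,0)% 1/2 · (0,1)% 2/3 · (0,2)@ 2/3 · (0,3)@ 2/2
Row 1: (1,0)@ 0/3 · (1,1)% 1/4 · (1,2)@ 2/4 · (1,3)@ 3/3
Row 2: (2,0)% 1/3 · (2,1)@ 0/3 · (2,2)% 0/4 · (2,3)@ 2/3
Row 3: (3,0)% 2/2 · (3,2)@ 2/3 · (3,3)@ 3/3
Row 4: (4,0)% 1/3 · (4,1)@ 1/3 · (4,2)@ 3/4 · (4,3)@ 2/2
Row 5: (5,0)@ 0/2 · (5,1)% 1/3 · (5,2)% 1/2
Sum over 22 agents: 1/2 + 2/3 + 2/3 + 2/2 + 0/3 + 1/4 + 2/4 + 3/3 + 1/3 + 0/3 + 0/4 + 2/3 + 2/2 + 2/3 + 3/3 + 1/3 + 1/3 + 3/4 + 2/2 + 0/2 + 1/3 + 1/2 = 23/2; mean = 23/2 ÷ 22 = 23/44 = 0.522727… → 0.523.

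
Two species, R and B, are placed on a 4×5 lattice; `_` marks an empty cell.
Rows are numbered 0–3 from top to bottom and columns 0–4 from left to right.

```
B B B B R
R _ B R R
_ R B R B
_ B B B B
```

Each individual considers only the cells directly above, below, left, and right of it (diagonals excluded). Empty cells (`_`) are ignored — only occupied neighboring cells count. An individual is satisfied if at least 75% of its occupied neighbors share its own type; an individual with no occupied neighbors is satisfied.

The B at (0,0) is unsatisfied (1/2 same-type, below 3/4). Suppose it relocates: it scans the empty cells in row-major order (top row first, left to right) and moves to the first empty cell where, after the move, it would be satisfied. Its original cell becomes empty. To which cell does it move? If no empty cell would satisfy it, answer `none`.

Vacating (0,0). Empty cells in order:
  (1,1): 2/4 same-type → still unsatisfied.
  (2,0): 0/2 same-type → still unsatisfied.
  (3,0): 1/1 same-type → satisfied — stop here.

(3,0)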